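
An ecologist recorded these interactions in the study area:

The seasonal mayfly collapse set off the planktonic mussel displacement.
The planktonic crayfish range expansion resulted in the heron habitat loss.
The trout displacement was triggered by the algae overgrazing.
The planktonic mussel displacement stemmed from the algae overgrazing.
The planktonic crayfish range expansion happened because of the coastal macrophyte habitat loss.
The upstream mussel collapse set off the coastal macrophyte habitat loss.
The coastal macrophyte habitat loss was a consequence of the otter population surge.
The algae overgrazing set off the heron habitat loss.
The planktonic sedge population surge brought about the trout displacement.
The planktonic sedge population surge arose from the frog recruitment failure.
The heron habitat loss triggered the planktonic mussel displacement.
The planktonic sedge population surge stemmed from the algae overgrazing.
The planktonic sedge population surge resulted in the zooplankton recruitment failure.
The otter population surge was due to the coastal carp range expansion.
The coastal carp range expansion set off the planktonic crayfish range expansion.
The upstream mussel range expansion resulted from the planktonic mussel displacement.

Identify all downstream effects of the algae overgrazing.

the heron habitat loss, the planktonic mussel displacement, the planktonic sedge population surge, the trout displacement, the upstream mussel range expansion, the zooplankton recruitment failure

Direct effects: the planktonic sedge population surge, the heron habitat loss, the planktonic mussel displacement, the trout displacement.
2 steps out: the upstream mussel range expansion, the zooplankton recruitment failure.
Not reachable from it: the coastal carp range expansion, the upstream mussel collapse, the otter population surge, the coastal macrophyte habitat loss, the planktonic crayfish range expansion, the frog recruitment failure, the seasonal mayfly collapse.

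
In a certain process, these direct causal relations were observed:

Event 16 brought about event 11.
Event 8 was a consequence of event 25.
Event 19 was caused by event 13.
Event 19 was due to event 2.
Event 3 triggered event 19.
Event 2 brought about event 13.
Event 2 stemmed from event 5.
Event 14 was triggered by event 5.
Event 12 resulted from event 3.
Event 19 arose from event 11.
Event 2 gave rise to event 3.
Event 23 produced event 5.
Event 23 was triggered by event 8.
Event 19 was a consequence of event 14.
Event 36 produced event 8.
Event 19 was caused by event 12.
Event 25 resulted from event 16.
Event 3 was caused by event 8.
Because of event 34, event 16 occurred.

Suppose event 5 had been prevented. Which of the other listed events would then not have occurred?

Downstream of event 5: event 2, event 14, event 3, event 12, event 13, event 19.
Of those, still caused via another path: event 3, event 12, event 19.
The remainder have no surviving cause.

event 13, event 14, event 2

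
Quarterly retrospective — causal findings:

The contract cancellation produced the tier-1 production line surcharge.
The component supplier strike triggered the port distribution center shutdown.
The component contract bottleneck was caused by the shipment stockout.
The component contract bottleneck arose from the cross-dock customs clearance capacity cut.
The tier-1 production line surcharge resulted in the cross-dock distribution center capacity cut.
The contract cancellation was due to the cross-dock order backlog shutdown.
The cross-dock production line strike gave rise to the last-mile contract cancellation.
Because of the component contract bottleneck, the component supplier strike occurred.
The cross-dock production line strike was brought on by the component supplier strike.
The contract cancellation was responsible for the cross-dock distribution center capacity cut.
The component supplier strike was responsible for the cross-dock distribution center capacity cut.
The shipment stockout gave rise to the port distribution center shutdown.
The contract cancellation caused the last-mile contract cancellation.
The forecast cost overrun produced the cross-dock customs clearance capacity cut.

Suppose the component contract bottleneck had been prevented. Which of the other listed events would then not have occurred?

the component supplier strike, the cross-dock production line strike

Downstream of the component contract bottleneck: the component supplier strike, the cross-dock production line strike, the last-mile contract cancellation, the cross-dock distribution center capacity cut, the port distribution center shutdown.
Of those, still caused via another path: the last-mile contract cancellation, the cross-dock distribution center capacity cut, the port distribution center shutdown.
The remainder have no surviving cause.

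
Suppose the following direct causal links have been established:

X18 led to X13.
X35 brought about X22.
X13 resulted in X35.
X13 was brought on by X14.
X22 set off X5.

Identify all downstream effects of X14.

X13, X22, X35, X5

Direct effects: X13.
2 steps out: X35.
3 steps out: X22.
4 steps out: X5.
Not reachable from it: X18.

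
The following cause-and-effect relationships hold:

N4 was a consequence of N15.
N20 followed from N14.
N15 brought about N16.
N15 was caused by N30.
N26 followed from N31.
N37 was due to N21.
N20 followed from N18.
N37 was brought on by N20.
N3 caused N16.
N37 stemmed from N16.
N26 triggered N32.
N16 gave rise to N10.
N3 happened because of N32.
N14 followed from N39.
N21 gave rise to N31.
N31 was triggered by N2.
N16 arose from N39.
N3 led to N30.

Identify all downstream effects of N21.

N10, N15, N16, N26, N3, N30, N31, N32, N37, N4

Direct effects: N31, N37.
2 steps out: N26.
3 steps out: N32.
4 steps out: N3.
5 steps out: N30, N16.
6 steps out: N15, N10.
7 steps out: N4.
Not reachable from it: N2, N39, N18, N14, N20.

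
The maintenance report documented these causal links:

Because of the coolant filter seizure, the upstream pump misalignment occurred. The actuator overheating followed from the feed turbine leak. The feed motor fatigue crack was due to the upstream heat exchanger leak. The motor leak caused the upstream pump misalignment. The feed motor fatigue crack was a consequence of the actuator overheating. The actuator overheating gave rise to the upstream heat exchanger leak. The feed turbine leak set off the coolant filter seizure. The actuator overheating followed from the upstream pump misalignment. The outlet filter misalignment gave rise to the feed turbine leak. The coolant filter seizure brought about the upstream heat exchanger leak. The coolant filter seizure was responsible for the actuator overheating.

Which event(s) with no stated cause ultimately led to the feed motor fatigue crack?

Tracing upstream from the feed motor fatigue crack: the feed motor fatigue crack ← the actuator overheating ← the feed turbine leak ← the outlet filter misalignment.
A separate upstream branch: the feed motor fatigue crack ← the actuator overheating ← the upstream pump misalignment ← the motor leak.
Each of those chain origins has no stated cause.

the motor leak, the outlet filter misalignment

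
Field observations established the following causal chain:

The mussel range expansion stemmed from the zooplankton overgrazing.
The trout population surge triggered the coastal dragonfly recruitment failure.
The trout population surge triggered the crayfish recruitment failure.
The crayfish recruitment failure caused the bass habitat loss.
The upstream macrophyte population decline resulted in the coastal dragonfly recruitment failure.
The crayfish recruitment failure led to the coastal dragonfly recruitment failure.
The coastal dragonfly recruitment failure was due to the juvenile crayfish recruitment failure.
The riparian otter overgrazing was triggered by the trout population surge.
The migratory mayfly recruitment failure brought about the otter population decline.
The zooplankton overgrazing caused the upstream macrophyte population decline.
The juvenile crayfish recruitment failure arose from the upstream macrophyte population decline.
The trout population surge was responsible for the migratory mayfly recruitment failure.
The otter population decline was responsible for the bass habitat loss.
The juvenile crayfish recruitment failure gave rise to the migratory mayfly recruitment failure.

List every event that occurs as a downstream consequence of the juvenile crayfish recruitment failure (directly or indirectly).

the bass habitat loss, the coastal dragonfly recruitment failure, the migratory mayfly recruitment failure, the otter population decline

Direct effects: the migratory mayfly recruitment failure, the coastal dragonfly recruitment failure.
2 steps out: the otter population decline.
3 steps out: the bass habitat loss.
Not reachable from it: the zooplankton overgrazing, the mussel range expansion, the trout population surge, the upstream macrophyte population decline, the riparian otter overgrazing, the crayfish recruitment failure.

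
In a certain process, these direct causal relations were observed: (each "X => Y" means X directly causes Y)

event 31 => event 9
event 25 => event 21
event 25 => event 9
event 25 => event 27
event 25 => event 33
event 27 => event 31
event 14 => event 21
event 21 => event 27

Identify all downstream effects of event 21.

event 27, event 31, event 9

Direct effects: event 27.
2 steps out: event 31.
3 steps out: event 9.
Not reachable from it: event 14, event 25, event 33.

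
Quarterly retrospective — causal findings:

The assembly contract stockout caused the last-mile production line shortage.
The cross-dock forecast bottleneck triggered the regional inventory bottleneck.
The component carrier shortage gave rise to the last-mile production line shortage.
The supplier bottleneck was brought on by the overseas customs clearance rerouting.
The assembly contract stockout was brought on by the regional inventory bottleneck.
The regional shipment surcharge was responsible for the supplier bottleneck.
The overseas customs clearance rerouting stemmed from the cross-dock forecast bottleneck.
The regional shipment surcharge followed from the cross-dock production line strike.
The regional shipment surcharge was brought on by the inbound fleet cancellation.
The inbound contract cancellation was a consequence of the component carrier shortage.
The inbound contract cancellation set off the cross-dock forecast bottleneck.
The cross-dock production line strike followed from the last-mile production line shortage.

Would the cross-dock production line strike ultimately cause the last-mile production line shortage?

No

The cross-dock production line strike leads to the regional shipment surcharge, the supplier bottleneck; the last-mile production line shortage is not among them.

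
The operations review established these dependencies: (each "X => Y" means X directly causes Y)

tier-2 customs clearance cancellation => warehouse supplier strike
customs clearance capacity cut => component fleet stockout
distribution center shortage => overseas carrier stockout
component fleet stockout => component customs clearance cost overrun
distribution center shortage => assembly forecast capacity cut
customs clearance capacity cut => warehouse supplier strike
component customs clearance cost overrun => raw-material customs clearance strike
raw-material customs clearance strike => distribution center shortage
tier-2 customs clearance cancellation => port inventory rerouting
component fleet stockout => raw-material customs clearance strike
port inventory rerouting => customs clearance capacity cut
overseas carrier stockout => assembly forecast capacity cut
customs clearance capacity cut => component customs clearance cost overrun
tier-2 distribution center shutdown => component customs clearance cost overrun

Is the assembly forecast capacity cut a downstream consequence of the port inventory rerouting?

There is a causal chain: the port inventory rerouting → the customs clearance capacity cut → the component fleet stockout → the raw-material customs clearance strike → the distribution center shortage → the assembly forecast capacity cut.

Yes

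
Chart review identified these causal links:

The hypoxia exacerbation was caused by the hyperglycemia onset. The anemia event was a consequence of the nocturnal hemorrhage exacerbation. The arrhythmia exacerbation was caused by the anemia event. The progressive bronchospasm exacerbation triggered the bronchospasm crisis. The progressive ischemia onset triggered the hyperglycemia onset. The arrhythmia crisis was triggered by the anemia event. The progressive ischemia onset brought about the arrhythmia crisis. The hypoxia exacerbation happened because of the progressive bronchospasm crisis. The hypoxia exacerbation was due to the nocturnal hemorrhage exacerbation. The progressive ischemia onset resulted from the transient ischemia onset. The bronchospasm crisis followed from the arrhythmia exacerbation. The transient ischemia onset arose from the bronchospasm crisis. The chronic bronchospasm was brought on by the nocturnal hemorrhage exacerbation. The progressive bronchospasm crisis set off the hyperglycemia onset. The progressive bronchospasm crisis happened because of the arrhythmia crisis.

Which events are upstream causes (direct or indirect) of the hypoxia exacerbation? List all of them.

the anemia event, the arrhythmia crisis, the arrhythmia exacerbation, the bronchospasm crisis, the hyperglycemia onset, the nocturnal hemorrhage exacerbation, the progressive bronchospasm crisis, the progressive bronchospasm exacerbation, the progressive ischemia onset, the transient ischemia onset

Immediate causes of the hypoxia exacerbation: the nocturnal hemorrhage exacerbation, the progressive bronchospasm crisis, the hyperglycemia onset.
Further upstream: the anemia event, the arrhythmia exacerbation, the bronchospasm crisis, the transient ischemia onset, the progressive ischemia onset, the arrhythmia crisis, the progressive bronchospasm exacerbation.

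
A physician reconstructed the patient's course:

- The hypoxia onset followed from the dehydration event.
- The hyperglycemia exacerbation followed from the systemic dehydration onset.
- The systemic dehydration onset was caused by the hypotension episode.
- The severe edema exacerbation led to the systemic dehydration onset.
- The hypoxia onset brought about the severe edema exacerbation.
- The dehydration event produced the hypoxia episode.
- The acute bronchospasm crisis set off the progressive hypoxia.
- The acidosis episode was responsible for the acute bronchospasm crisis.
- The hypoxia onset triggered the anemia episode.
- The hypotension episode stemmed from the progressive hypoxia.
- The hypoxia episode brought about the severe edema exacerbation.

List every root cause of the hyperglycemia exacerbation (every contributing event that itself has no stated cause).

Tracing upstream from the hyperglycemia exacerbation: the hyperglycemia exacerbation ← the systemic dehydration onset ← the severe edema exacerbation ← the hypoxia onset ← the dehydration event.
A separate upstream branch: the hyperglycemia exacerbation ← the systemic dehydration onset ← the hypotension episode ← the progressive hypoxia ← the acute bronchospasm crisis ← the acidosis episode.
Each of those chain origins has no stated cause.

the acidosis episode, the dehydration event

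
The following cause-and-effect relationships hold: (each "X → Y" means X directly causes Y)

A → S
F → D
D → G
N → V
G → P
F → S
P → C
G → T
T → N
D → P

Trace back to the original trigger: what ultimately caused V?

F

Tracing upstream from V: V ← N ← T ← G ← D ← F.
F has no stated cause, so it is the root.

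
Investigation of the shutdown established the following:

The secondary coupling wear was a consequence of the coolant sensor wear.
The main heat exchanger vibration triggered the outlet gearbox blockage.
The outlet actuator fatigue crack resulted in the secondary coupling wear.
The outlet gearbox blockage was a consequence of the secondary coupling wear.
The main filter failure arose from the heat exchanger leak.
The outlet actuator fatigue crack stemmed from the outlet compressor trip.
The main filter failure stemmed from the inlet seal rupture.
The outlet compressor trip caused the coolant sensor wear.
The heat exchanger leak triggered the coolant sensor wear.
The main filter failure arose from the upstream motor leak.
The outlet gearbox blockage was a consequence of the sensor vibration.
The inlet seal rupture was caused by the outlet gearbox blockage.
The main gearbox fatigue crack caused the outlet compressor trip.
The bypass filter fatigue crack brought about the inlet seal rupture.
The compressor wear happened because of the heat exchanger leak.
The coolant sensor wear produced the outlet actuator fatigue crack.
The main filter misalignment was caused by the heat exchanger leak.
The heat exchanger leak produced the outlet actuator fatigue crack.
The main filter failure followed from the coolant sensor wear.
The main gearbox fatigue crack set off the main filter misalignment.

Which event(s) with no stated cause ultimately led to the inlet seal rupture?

the bypass filter fatigue crack, the heat exchanger leak, the main gearbox fatigue crack, the main heat exchanger vibration, the sensor vibration

Tracing upstream from the inlet seal rupture: the inlet seal rupture ← the outlet gearbox blockage ← the secondary coupling wear ← the coolant sensor wear ← the outlet compressor trip ← the main gearbox fatigue crack.
A separate upstream branch: the inlet seal rupture ← the outlet gearbox blockage ← the sensor vibration.
A separate upstream branch: the inlet seal rupture ← the outlet gearbox blockage ← the main heat exchanger vibration.
A separate upstream branch: the inlet seal rupture ← the outlet gearbox blockage ← the secondary coupling wear ← the coolant sensor wear ← the heat exchanger leak.
A separate upstream branch: the inlet seal rupture ← the bypass filter fatigue crack.
Each of those chain origins has no stated cause.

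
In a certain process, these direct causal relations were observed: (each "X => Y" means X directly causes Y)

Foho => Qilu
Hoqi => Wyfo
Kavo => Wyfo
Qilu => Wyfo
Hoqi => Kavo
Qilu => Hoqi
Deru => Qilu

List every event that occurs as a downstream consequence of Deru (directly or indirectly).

Hoqi, Kavo, Qilu, Wyfo

Direct effects: Qilu.
2 steps out: Hoqi, Wyfo.
3 steps out: Kavo.
Not reachable from it: Foho.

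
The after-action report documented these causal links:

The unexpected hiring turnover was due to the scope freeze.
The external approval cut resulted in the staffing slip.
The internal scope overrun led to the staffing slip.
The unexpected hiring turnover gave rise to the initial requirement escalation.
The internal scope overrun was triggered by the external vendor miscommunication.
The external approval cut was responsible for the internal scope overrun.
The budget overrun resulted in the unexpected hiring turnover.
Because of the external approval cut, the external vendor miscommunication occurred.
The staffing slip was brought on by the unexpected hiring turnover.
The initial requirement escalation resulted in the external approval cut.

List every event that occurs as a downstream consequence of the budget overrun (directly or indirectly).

Direct effects: the unexpected hiring turnover.
2 steps out: the initial requirement escalation, the staffing slip.
3 steps out: the external approval cut.
4 steps out: the external vendor miscommunication, the internal scope overrun.
Not reachable from it: the scope freeze.

the external approval cut, the external vendor miscommunication, the initial requirement escalation, the internal scope overrun, the staffing slip, the unexpected hiring turnover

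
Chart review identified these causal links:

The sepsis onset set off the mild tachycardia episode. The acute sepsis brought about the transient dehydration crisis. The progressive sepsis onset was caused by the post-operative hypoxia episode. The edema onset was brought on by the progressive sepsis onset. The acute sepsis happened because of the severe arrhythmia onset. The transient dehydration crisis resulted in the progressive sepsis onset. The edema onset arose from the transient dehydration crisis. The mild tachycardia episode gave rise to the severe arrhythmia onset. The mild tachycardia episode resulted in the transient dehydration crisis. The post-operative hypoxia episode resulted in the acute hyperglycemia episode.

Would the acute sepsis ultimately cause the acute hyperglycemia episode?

No

The acute sepsis leads to the transient dehydration crisis, the progressive sepsis onset, the edema onset; the acute hyperglycemia episode is not among them.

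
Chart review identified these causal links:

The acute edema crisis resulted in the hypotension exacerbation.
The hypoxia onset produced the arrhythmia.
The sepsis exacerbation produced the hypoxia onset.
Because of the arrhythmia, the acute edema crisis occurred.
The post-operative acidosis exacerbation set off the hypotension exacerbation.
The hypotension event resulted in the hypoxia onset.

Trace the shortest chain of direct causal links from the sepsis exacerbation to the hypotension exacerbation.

the sepsis exacerbation → the hypoxia onset → the arrhythmia → the acute edema crisis → the hypotension exacerbation

the sepsis exacerbation → the hypoxia onset
the hypoxia onset → the arrhythmia
the arrhythmia → the acute edema crisis
the acute edema crisis → the hypotension exacerbation
Length: 4 steps.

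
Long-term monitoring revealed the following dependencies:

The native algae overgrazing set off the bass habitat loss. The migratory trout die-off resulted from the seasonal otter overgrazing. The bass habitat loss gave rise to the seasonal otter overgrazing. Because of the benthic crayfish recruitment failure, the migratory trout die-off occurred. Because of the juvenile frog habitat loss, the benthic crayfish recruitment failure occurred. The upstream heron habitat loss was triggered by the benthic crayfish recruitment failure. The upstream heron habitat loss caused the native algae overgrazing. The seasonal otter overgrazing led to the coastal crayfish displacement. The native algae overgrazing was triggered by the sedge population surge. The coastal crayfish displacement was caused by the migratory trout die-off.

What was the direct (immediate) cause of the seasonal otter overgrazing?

Upstream contributors include the juvenile frog habitat loss, the benthic crayfish recruitment failure, the upstream heron habitat loss, the native algae overgrazing, the sedge population surge, but only the bass habitat loss feeds directly into the seasonal otter overgrazing.

the bass habitat loss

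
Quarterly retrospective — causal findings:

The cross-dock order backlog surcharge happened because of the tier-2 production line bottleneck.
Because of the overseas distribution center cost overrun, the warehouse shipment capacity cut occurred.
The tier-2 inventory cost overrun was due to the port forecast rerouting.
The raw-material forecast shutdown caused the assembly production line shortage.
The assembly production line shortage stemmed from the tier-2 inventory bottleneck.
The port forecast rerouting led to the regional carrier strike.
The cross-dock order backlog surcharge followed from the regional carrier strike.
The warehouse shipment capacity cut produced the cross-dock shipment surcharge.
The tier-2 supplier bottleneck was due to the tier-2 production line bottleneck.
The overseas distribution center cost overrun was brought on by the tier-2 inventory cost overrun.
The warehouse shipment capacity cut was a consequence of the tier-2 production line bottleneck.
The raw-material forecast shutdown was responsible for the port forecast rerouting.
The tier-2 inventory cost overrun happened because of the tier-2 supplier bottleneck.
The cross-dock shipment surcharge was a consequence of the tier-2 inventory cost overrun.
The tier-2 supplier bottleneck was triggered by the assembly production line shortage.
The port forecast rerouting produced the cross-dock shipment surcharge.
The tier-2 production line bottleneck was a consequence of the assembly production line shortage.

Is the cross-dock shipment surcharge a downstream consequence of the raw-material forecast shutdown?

There is a causal chain: the raw-material forecast shutdown → the port forecast rerouting → the cross-dock shipment surcharge.

Yes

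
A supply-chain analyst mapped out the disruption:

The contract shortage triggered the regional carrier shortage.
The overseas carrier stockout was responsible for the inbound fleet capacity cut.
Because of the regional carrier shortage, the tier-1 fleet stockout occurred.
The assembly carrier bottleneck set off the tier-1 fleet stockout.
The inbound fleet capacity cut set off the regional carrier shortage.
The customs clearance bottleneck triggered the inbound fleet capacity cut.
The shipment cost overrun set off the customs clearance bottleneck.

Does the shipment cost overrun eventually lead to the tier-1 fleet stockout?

Yes

There is a causal chain: the shipment cost overrun → the customs clearance bottleneck → the inbound fleet capacity cut → the regional carrier shortage → the tier-1 fleet stockout.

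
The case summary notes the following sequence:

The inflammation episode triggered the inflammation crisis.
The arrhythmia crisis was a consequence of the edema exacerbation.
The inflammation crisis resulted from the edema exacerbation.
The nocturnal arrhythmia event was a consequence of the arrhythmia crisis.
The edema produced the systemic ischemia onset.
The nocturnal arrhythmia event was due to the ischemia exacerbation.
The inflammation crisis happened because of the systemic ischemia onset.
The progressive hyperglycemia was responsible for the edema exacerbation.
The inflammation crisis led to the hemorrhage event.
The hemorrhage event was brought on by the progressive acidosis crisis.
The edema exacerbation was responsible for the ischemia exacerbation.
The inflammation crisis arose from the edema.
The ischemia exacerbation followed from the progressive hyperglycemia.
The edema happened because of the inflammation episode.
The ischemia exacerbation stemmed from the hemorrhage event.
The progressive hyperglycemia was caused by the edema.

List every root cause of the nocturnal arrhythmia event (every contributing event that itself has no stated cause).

Tracing upstream from the nocturnal arrhythmia event: the nocturnal arrhythmia event ← the ischemia exacerbation ← the progressive hyperglycemia ← the edema ← the inflammation episode.
A separate upstream branch: the nocturnal arrhythmia event ← the ischemia exacerbation ← the hemorrhage event ← the progressive acidosis crisis.
Each of those chain origins has no stated cause.

the inflammation episode, the progressive acidosis crisis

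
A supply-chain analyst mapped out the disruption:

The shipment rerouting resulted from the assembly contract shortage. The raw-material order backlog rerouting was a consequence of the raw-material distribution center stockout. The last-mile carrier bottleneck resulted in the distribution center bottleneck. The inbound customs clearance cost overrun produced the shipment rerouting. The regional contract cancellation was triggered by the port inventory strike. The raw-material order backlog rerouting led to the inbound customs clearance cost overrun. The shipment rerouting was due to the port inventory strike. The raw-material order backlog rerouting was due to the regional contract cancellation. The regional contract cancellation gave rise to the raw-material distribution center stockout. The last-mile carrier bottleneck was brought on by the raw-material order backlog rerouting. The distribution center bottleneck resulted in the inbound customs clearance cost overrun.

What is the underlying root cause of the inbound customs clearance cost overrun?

the port inventory strike

Tracing upstream from the inbound customs clearance cost overrun: the inbound customs clearance cost overrun ← the raw-material order backlog rerouting ← the regional contract cancellation ← the port inventory strike.
The port inventory strike has no stated cause, so it is the root.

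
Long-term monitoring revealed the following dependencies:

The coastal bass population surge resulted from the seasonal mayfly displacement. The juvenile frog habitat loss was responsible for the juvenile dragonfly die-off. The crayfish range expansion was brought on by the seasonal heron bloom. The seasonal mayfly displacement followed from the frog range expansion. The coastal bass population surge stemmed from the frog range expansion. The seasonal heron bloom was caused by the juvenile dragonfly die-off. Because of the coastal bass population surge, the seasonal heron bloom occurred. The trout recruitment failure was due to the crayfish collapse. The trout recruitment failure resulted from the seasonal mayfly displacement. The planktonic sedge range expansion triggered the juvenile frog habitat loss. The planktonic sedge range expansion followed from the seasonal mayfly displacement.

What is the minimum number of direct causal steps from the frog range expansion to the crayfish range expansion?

Shortest chain: the frog range expansion → the coastal bass population surge → the seasonal heron bloom → the crayfish range expansion.

3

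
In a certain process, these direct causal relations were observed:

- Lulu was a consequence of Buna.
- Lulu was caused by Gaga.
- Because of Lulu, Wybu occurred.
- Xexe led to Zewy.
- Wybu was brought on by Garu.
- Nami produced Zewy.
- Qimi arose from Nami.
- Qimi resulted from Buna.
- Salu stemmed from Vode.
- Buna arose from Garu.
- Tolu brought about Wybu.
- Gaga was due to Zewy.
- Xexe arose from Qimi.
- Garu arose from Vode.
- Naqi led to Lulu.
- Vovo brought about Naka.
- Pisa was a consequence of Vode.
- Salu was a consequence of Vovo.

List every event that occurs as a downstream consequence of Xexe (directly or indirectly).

Gaga, Lulu, Wybu, Zewy

Direct effects: Zewy.
2 steps out: Gaga.
3 steps out: Lulu.
4 steps out: Wybu.
Not reachable from it: Vovo, Vode, Garu, Naqi, Buna, Salu, Nami, Naka, Qimi, Pisa, Tolu.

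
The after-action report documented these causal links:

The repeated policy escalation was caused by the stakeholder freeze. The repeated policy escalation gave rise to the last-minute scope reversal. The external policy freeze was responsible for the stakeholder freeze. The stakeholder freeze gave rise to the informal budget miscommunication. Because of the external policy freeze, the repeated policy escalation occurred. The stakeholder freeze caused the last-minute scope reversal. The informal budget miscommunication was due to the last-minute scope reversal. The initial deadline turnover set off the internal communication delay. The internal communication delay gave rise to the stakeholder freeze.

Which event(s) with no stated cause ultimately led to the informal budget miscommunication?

Tracing upstream from the informal budget miscommunication: the informal budget miscommunication ← the stakeholder freeze ← the external policy freeze.
A separate upstream branch: the informal budget miscommunication ← the stakeholder freeze ← the internal communication delay ← the initial deadline turnover.
Each of those chain origins has no stated cause.

the external policy freeze, the initial deadline turnover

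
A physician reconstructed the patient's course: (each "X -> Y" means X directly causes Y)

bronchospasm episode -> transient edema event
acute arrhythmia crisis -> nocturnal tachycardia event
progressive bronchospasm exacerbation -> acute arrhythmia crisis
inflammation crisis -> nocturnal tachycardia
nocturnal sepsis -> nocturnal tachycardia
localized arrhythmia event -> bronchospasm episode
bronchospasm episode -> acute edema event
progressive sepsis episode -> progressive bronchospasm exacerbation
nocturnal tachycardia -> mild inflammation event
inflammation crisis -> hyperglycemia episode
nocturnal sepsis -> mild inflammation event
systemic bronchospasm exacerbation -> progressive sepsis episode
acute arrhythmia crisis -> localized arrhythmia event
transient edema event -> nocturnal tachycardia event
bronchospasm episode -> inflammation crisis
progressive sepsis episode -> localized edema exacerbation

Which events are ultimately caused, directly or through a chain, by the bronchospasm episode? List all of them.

the acute edema event, the hyperglycemia episode, the inflammation crisis, the mild inflammation event, the nocturnal tachycardia, the nocturnal tachycardia event, the transient edema event

Direct effects: the inflammation crisis, the transient edema event, the acute edema event.
2 steps out: the hyperglycemia episode, the nocturnal tachycardia, the nocturnal tachycardia event.
3 steps out: the mild inflammation event.
Not reachable from it: the systemic bronchospasm exacerbation, the progressive sepsis episode, the progressive bronchospasm exacerbation, the localized edema exacerbation, the acute arrhythmia crisis, the localized arrhythmia event, the nocturnal sepsis.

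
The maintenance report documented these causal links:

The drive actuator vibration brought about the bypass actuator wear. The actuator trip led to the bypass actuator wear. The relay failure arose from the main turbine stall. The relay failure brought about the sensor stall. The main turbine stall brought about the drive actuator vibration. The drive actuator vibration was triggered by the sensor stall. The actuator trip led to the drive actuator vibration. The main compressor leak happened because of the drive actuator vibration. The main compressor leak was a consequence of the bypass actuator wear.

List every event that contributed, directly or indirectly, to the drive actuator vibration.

Immediate causes of the drive actuator vibration: the main turbine stall, the sensor stall, the actuator trip.
Further upstream: the relay failure.

the actuator trip, the main turbine stall, the relay failure, the sensor stall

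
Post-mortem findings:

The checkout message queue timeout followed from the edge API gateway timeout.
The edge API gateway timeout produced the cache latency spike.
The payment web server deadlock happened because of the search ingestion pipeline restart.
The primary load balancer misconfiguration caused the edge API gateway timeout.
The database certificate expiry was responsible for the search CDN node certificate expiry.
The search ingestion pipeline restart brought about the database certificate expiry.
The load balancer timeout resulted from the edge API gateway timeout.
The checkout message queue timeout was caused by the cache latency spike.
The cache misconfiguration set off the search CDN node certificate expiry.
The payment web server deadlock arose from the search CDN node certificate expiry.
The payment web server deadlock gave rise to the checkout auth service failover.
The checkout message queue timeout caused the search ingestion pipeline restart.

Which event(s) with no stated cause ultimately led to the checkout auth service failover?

Tracing upstream from the checkout auth service failover: the checkout auth service failover ← the payment web server deadlock ← the search ingestion pipeline restart ← the checkout message queue timeout ← the edge API gateway timeout ← the primary load balancer misconfiguration.
A separate upstream branch: the checkout auth service failover ← the payment web server deadlock ← the search CDN node certificate expiry ← the cache misconfiguration.
Each of those chain origins has no stated cause.

the cache misconfiguration, the primary load balancer misconfiguration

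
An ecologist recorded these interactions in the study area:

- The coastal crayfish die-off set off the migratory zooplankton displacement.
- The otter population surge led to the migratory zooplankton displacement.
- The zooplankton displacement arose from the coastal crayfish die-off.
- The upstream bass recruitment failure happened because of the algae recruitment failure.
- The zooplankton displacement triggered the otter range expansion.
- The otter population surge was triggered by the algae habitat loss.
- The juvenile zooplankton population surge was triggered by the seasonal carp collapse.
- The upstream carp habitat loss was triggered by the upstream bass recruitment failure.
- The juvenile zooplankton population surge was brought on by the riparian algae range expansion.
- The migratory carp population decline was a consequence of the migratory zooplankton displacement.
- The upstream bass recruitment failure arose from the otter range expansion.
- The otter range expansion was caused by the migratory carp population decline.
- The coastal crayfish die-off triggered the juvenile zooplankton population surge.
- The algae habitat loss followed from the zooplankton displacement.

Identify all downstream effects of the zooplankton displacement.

the algae habitat loss, the migratory carp population decline, the migratory zooplankton displacement, the otter population surge, the otter range expansion, the upstream bass recruitment failure, the upstream carp habitat loss

Direct effects: the algae habitat loss, the otter range expansion.
2 steps out: the otter population surge, the upstream bass recruitment failure.
3 steps out: the migratory zooplankton displacement, the upstream carp habitat loss.
4 steps out: the migratory carp population decline.
Not reachable from it: the coastal crayfish die-off, the algae recruitment failure, the seasonal carp collapse, the riparian algae range expansion, the juvenile zooplankton population surge.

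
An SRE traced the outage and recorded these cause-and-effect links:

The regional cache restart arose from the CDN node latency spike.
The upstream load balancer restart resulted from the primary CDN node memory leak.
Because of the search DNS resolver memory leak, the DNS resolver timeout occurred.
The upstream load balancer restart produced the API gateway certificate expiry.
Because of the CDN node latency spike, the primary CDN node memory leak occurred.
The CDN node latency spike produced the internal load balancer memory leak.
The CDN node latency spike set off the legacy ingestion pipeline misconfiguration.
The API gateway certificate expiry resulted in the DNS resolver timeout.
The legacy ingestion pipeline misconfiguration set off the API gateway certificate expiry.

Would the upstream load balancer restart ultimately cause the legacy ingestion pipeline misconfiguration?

No

The upstream load balancer restart leads to the API gateway certificate expiry, the DNS resolver timeout; the legacy ingestion pipeline misconfiguration is not among them.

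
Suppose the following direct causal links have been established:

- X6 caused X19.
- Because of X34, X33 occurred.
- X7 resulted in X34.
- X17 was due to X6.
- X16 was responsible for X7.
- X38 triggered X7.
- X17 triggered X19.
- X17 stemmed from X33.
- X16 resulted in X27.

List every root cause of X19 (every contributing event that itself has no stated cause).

Tracing upstream from X19: X19 ← X17 ← X33 ← X34 ← X7 ← X16.
A separate upstream branch: X19 ← X17 ← X33 ← X34 ← X7 ← X38.
A separate upstream branch: X19 ← X6.
Each of those chain origins has no stated cause.

X16, X38, X6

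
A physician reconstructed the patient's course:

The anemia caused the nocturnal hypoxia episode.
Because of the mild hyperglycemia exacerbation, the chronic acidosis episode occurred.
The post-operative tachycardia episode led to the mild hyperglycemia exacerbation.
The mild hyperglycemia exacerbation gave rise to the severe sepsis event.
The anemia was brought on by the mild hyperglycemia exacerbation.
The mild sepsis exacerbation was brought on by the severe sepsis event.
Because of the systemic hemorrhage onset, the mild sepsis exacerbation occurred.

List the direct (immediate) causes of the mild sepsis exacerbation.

the severe sepsis event, the systemic hemorrhage onset

Upstream contributors include the post-operative tachycardia episode, the mild hyperglycemia exacerbation, but only the severe sepsis event, the systemic hemorrhage onset feed directly into the mild sepsis exacerbation.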